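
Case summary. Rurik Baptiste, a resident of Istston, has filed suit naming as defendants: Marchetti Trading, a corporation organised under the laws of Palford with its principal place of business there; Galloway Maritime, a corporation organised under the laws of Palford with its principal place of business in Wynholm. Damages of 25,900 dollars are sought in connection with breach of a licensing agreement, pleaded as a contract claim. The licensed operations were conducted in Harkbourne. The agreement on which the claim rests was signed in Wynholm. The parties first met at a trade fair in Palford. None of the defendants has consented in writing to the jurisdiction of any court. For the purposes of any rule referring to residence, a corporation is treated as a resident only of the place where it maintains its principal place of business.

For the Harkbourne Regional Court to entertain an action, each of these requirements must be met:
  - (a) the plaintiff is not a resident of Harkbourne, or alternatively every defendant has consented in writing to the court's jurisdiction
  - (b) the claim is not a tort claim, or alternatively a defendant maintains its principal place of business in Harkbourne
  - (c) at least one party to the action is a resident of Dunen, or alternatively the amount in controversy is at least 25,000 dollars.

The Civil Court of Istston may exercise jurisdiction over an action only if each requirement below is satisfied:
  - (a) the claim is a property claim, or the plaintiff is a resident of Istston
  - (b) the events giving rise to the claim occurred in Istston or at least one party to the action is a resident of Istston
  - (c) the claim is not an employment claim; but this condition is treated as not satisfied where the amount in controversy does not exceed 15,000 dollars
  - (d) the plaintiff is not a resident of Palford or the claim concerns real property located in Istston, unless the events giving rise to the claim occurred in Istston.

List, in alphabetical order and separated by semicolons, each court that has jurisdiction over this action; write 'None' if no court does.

the Civil Court of Istston; the Harkbourne Regional Court

The Harkbourne Regional Court:
  (a) The plaintiff resides in Istston, which is not Harkbourne, so this disjunct is met. Satisfied.
  (b) The claim is a contract claim, not a tort claim, so this disjunct is met. Met.
  (c) The amount in controversy is USD 25,900, which meets the 25,000 dollars floor — that alternative is enough. Satisfied.
  → Jurisdiction lies.
The Civil Court of Istston:
  (a) The plaintiff resides in Istston, so one alternative holds. Met.
  (b) Rurik Baptiste resides in Istston, so one alternative holds. Satisfied.
  (c) The claim is a contract claim, not an employment claim. The exception is not triggered, since the amount in controversy is 25,900 dollars, above the USD 15,000 ceiling. Satisfied.
  (d) The plaintiff resides in Istston, which is not Palford, so this disjunct is met. Satisfied.
  → The court has jurisdiction.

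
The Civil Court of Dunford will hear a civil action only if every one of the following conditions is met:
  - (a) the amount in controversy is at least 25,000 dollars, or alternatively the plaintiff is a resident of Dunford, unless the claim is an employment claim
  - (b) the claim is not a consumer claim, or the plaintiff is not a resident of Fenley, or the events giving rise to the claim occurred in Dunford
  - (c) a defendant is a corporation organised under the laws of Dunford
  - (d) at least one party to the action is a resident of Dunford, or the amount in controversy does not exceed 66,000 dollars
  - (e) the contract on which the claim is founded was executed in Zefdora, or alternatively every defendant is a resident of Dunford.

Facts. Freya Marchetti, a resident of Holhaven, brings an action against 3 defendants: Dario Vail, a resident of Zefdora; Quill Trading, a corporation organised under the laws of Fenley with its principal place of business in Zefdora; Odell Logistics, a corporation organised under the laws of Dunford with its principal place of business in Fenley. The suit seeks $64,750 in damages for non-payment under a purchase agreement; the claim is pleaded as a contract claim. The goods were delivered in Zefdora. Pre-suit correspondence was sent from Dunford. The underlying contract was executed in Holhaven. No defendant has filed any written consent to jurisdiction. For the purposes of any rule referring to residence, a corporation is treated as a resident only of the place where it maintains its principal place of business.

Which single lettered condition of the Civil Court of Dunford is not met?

(e)

The Civil Court of Dunford:
  (a) The amount in controversy is 64,750 dollars, which meets the $25,000 floor, so one alternative holds. Condition met.
  (b) The claim is a contract claim, not a consumer claim — that alternative is enough. Satisfied.
  (c) Odell Logistics is organised under the laws of Dunford. Condition met.
  (d) The amount in controversy is 64,750 dollars, within the USD 66,000 ceiling, so one alternative holds. Condition met.
  (e) The contract was executed in Holhaven, not Zefdora; the defendants reside as follows — Dario Vail in Zefdora, Quill Trading in Zefdora, Odell Logistics in Fenley — not all in Dunford — no alternative holds. Fails.
Only condition (e) fails.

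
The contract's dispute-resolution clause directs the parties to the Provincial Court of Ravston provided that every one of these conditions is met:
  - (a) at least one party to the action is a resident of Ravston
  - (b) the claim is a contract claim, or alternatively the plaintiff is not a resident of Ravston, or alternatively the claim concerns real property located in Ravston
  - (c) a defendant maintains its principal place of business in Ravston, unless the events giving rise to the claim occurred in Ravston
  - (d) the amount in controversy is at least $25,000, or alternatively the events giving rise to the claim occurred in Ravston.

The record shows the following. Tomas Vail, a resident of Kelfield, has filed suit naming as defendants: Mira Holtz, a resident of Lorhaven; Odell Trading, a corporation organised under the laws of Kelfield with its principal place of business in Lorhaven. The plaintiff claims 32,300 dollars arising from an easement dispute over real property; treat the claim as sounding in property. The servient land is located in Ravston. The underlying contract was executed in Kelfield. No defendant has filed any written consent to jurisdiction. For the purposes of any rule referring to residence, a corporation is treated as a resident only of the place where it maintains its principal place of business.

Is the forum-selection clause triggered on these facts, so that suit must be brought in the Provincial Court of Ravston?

No

The Provincial Court of Ravston:
  (a) No party resides in Ravston. Condition not met.
  (b) The plaintiff resides in Kelfield, which is not Ravston, which satisfies one of the alternatives. Satisfied.
  (c) The corporate defendant(s) have their principal place of business in Lorhaven, not Ravston. However, the operative events occurred in Ravston, so the 'unless' proviso supplies this condition. Satisfied.
  (d) The amount in controversy is $32,300, which meets the 25,000 dollars floor, so one alternative holds. Met.
  → Forum clause is not triggered.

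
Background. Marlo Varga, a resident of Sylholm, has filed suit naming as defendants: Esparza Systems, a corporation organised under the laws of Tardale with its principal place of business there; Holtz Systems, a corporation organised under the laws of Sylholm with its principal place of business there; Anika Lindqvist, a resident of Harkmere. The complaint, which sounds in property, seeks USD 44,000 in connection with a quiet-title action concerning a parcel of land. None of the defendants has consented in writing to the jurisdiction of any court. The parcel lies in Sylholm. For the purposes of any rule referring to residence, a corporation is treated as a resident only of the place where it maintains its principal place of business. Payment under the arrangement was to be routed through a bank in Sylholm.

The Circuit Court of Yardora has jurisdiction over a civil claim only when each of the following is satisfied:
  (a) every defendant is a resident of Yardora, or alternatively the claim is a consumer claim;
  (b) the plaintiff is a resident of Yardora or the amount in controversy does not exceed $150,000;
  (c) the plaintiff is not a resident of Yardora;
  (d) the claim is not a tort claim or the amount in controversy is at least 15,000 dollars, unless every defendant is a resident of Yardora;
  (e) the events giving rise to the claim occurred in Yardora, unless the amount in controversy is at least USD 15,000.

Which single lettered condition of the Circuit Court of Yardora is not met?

The Circuit Court of Yardora:
  (a) The defendants reside as follows — Esparza Systems in Tardale, Holtz Systems in Sylholm, Anika Lindqvist in Harkmere — not all in Yardora; the claim is a property claim, not a consumer claim — every alternative fails. Condition not met.
  (b) The amount in controversy is USD 44,000, within the $150,000 ceiling, so one alternative holds. Condition met.
  (c) The plaintiff resides in Sylholm, which is not Yardora. Satisfied.
  (d) The claim is a property claim, not a tort claim, which satisfies one of the alternatives. Met.
  (e) The operative events occurred in Sylholm, not Yardora. The proviso rescues it, though: the amount in controversy is 44,000 dollars, which meets the 15,000 dollars floor. Met.
Only condition (a) fails.

(a)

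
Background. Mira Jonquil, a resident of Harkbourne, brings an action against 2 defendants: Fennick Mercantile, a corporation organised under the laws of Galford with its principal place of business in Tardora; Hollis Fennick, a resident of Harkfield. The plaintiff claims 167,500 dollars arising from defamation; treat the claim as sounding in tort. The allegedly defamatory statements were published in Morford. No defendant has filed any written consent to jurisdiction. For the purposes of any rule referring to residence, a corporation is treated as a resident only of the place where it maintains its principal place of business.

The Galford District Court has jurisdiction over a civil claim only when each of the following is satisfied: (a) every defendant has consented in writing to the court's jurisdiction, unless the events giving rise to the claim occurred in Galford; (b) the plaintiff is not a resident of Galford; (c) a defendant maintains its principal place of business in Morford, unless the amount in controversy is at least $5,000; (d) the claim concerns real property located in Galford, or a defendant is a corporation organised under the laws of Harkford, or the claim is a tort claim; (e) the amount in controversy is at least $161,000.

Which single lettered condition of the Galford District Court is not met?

(a)

The Galford District Court:
  (a) No such written consent has been filed. The proviso offers no rescue either, since the operative events occurred in Morford, not Galford. Not satisfied.
  (b) The plaintiff resides in Harkbourne, which is not Galford. Met.
  (c) The corporate defendant(s) have their principal place of business in Tardora, not Morford. The proviso rescues it, though: the amount in controversy is 167,500 dollars, which meets the $5,000 floor. Condition met.
  (d) The claim is a tort claim, so this disjunct is met. Satisfied.
  (e) The amount in controversy is USD 167,500, which meets the $161,000 floor. Satisfied.
Only condition (a) fails.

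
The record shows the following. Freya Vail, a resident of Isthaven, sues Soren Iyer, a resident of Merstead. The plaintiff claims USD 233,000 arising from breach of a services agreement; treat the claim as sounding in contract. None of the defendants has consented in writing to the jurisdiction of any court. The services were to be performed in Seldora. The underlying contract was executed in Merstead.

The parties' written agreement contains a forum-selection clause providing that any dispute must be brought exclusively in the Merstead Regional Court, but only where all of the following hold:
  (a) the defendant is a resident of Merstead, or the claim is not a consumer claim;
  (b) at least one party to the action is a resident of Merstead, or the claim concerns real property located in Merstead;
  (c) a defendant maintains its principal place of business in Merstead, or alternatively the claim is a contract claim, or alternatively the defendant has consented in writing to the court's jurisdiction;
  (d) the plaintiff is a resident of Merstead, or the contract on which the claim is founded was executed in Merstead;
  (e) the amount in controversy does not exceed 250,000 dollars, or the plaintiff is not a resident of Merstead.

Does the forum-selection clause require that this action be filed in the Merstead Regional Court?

Yes

The Merstead Regional Court:
  (a) The defendant resides in Merstead, so one alternative holds. Met.
  (b) Soren Iyer resides in Merstead, which satisfies one of the alternatives. Satisfied.
  (c) The claim is a contract claim — that alternative is enough. Satisfied.
  (d) The contract was executed in Merstead, which satisfies one of the alternatives. Satisfied.
  (e) The amount in controversy is USD 233,000, within the $250,000 ceiling — that alternative is enough. Condition met.
  → Forum clause is triggered.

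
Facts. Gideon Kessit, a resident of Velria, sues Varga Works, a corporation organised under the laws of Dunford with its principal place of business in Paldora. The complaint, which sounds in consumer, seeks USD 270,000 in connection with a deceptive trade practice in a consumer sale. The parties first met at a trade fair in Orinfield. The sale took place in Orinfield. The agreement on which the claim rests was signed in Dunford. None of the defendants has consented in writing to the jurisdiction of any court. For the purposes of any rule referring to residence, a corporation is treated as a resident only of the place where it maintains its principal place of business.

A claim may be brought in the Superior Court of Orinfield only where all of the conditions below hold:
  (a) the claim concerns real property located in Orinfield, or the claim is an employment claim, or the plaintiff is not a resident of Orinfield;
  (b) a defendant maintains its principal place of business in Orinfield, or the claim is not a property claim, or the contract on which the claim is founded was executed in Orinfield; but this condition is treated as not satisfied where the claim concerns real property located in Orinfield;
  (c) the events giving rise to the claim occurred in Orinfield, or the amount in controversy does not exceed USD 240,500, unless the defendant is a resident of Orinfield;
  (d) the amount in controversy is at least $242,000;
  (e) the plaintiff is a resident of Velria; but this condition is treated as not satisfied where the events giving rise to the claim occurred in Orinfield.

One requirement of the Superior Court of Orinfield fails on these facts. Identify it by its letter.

The Superior Court of Orinfield:
  (a) The plaintiff resides in Velria, which is not Orinfield — that alternative is enough. Condition met.
  (b) The claim is a consumer claim, not a property claim, so this disjunct is met. And the carve-out is inapplicable — the claim does not concern real property. Satisfied.
  (c) The operative events occurred in Orinfield, so one alternative holds. Met.
  (d) The amount in controversy is $270,000, which meets the 242,000 dollars floor. Met.
  (e) The plaintiff resides in Velria. But the operative events occurred in Orinfield, triggering the carve-out and defeating this condition. Not satisfied.
Only condition (e) fails.

(e)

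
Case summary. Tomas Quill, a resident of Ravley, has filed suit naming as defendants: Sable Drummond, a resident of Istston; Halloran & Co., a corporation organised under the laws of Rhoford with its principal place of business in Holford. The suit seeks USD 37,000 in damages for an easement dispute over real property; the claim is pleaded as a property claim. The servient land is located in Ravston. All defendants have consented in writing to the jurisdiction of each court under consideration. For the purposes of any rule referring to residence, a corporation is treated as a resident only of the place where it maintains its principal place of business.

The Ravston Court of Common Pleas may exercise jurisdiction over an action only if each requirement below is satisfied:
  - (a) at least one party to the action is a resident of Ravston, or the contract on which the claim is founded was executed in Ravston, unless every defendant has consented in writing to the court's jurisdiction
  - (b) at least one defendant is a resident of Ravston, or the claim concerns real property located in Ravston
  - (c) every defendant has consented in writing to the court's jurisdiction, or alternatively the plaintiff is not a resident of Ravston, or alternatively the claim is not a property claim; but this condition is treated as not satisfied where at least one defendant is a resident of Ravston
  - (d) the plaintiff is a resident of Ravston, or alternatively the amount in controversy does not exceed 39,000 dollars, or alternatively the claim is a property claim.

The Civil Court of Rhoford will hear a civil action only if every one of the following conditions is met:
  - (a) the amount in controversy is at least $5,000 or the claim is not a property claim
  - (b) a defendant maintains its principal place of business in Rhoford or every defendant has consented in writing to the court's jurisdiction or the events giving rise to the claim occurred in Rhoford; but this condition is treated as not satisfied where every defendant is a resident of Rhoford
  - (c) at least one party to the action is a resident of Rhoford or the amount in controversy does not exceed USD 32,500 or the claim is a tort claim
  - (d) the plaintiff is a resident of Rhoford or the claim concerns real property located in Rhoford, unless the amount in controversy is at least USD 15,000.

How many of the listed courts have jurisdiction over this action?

The Ravston Court of Common Pleas:
  (a) No party resides in Ravston; no contract (and hence no place of execution) is alleged — none of the alternatives is met. The proviso rescues it, though: every defendant has filed written consent. Satisfied.
  (b) The property lies in Ravston, so this disjunct is met. Satisfied.
  (c) Every defendant has filed written consent, so this disjunct is met. The exception is not triggered, since no defendant resides in Ravston (they reside in Istston, Holford). Met.
  (d) The amount in controversy is $37,000, within the 39,000 dollars ceiling, so one alternative holds. Condition met.
  → Every requirement is satisfied — jurisdiction.
The Civil Court of Rhoford:
  (a) The amount in controversy is 37,000 dollars, which meets the $5,000 floor — that alternative is enough. Condition met.
  (b) Every defendant has filed written consent, so one alternative holds. The exception is not triggered, since the defendants reside as follows — Sable Drummond in Istston, Halloran & Co. in Holford — not all in Rhoford. Met.
  (c) No party resides in Rhoford; the amount in controversy is $37,000, above the USD 32,500 ceiling; the claim is a property claim, not a tort claim — no alternative holds. Not satisfied.
  (d) The plaintiff resides in Ravley, not Rhoford; the property lies in Ravston, not Rhoford — every alternative fails. However, the amount in controversy is USD 37,000, which meets the USD 15,000 floor, so the 'unless' proviso supplies this condition. Satisfied.
  → At least one condition fails; no jurisdiction.
Courts with jurisdiction: the Ravston Court of Common Pleas — 1 in total.

1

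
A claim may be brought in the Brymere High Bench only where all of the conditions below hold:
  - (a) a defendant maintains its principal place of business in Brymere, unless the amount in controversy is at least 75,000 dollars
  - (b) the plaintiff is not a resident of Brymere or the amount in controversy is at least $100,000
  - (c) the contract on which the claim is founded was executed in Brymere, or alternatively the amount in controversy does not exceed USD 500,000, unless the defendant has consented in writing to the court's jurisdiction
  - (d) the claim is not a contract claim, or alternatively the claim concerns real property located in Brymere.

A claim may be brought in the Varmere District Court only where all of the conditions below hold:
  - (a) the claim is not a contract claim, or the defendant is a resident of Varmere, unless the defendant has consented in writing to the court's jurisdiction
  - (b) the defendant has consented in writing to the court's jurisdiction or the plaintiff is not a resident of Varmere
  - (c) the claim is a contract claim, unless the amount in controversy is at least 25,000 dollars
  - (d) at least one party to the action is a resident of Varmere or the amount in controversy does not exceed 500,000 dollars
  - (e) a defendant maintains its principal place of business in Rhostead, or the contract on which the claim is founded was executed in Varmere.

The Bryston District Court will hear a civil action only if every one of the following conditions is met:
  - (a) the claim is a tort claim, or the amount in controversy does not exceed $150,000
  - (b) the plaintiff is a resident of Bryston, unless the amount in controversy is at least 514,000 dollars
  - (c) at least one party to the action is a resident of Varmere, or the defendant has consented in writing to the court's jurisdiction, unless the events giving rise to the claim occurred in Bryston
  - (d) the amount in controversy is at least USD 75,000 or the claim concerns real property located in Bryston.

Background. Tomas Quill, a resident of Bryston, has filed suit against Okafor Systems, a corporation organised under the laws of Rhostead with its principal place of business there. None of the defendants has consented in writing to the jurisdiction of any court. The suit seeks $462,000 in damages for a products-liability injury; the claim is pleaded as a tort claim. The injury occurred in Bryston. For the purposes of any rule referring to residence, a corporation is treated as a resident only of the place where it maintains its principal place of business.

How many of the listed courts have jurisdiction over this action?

3

The Brymere High Bench:
  (a) The corporate defendant(s) have their principal place of business in Rhostead, not Brymere. The proviso rescues it, though: the amount in controversy is USD 462,000, which meets the 75,000 dollars floor. Met.
  (b) The plaintiff resides in Bryston, which is not Brymere, so this disjunct is met. Satisfied.
  (c) The amount in controversy is USD 462,000, within the $500,000 ceiling, so one alternative holds. Met.
  (d) The claim is a tort claim, not a contract claim, so this disjunct is met. Met.
  → The court has jurisdiction.
The Varmere District Court:
  (a) The claim is a tort claim, not a contract claim, so this disjunct is met. Satisfied.
  (b) The plaintiff resides in Bryston, which is not Varmere, so this disjunct is met. Satisfied.
  (c) The claim is a tort claim, not a contract claim. However, the amount in controversy is 462,000 dollars, which meets the 25,000 dollars floor, so the 'unless' proviso supplies this condition. Met.
  (d) The amount in controversy is USD 462,000, within the 500,000 dollars ceiling, so this disjunct is met. Condition met.
  (e) Okafor Systems has its principal place of business in Rhostead, so one alternative holds. Condition met.
  → All conditions met; jurisdiction exists.
The Bryston District Court:
  (a) The claim is a tort claim — that alternative is enough. Condition met.
  (b) The plaintiff resides in Bryston. Satisfied.
  (c) No party resides in Varmere; no such written consent has been filed — none of the alternatives is met. The proviso rescues it, though: the operative events occurred in Bryston. Met.
  (d) The amount in controversy is 462,000 dollars, which meets the USD 75,000 floor — that alternative is enough. Condition met.
  → All conditions met; jurisdiction exists.
Courts with jurisdiction: the Brymere High Bench, the Varmere District Court, the Bryston District Court — 3 in total.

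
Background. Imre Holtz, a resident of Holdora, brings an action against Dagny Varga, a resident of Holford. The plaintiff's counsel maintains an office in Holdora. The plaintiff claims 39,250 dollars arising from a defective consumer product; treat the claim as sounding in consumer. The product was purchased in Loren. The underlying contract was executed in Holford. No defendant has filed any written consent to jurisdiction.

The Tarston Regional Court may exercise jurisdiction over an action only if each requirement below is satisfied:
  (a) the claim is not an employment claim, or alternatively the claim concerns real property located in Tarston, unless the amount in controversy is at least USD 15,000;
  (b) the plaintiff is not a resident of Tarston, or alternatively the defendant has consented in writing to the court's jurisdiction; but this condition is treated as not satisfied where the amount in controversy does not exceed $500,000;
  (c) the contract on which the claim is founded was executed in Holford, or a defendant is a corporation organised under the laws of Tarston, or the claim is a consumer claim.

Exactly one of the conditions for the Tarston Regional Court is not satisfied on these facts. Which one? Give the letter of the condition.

(b)

The Tarston Regional Court:
  (a) The claim is a consumer claim, not an employment claim, which satisfies one of the alternatives. Satisfied.
  (b) The plaintiff resides in Holdora, which is not Tarston, so this disjunct is met. But the carve-out bites: the amount in controversy is 39,250 dollars, within the $500,000 ceiling. Not satisfied.
  (c) The contract was executed in Holford, so one alternative holds. Satisfied.
Only condition (b) fails.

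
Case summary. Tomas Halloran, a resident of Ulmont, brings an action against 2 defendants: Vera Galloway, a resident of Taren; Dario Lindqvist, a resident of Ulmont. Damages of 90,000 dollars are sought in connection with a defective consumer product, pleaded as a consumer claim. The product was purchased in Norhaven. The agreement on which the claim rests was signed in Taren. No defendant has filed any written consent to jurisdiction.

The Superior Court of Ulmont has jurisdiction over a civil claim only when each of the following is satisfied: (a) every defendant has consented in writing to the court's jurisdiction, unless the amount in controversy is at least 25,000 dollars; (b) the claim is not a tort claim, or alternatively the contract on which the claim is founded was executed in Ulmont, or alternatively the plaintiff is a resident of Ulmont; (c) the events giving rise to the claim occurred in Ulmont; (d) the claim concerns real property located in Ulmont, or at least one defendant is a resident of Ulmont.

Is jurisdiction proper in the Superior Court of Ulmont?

The Superior Court of Ulmont:
  (a) No such written consent has been filed. However, the amount in controversy is USD 90,000, which meets the USD 25,000 floor, so the 'unless' proviso supplies this condition. Satisfied.
  (b) The claim is a consumer claim, not a tort claim, which satisfies one of the alternatives. Met.
  (c) The operative events occurred in Norhaven, not Ulmont. Fails.
  (d) Dario Lindqvist resides in Ulmont, so one alternative holds. Met.
  → Not every requirement is met — no jurisdiction.

No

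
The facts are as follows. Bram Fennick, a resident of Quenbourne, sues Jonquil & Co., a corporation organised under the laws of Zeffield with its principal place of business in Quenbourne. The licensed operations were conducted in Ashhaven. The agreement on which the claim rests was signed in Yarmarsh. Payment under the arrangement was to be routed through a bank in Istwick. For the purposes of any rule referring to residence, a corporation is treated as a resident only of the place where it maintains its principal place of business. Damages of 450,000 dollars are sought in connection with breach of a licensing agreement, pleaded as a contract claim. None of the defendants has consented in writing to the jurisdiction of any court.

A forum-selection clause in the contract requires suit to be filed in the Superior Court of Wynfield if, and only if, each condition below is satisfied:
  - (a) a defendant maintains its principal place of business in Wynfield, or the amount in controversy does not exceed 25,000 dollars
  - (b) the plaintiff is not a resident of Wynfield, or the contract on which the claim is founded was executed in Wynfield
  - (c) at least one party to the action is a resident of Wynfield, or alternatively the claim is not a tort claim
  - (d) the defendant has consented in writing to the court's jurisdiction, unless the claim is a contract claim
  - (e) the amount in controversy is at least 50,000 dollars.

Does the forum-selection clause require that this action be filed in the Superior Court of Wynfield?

No

The Superior Court of Wynfield:
  (a) The corporate defendant(s) have their principal place of business in Quenbourne, not Wynfield; the amount in controversy is USD 450,000, above the $25,000 ceiling — none of the alternatives is met. Not satisfied.
  (b) The plaintiff resides in Quenbourne, which is not Wynfield, so one alternative holds. Condition met.
  (c) The claim is a contract claim, not a tort claim, which satisfies one of the alternatives. Met.
  (d) No such written consent has been filed. But the claim is a contract claim, and the 'unless' clause therefore excuses the requirement. Met.
  (e) The amount in controversy is USD 450,000, which meets the 50,000 dollars floor. Satisfied.
  → The clause does not apply.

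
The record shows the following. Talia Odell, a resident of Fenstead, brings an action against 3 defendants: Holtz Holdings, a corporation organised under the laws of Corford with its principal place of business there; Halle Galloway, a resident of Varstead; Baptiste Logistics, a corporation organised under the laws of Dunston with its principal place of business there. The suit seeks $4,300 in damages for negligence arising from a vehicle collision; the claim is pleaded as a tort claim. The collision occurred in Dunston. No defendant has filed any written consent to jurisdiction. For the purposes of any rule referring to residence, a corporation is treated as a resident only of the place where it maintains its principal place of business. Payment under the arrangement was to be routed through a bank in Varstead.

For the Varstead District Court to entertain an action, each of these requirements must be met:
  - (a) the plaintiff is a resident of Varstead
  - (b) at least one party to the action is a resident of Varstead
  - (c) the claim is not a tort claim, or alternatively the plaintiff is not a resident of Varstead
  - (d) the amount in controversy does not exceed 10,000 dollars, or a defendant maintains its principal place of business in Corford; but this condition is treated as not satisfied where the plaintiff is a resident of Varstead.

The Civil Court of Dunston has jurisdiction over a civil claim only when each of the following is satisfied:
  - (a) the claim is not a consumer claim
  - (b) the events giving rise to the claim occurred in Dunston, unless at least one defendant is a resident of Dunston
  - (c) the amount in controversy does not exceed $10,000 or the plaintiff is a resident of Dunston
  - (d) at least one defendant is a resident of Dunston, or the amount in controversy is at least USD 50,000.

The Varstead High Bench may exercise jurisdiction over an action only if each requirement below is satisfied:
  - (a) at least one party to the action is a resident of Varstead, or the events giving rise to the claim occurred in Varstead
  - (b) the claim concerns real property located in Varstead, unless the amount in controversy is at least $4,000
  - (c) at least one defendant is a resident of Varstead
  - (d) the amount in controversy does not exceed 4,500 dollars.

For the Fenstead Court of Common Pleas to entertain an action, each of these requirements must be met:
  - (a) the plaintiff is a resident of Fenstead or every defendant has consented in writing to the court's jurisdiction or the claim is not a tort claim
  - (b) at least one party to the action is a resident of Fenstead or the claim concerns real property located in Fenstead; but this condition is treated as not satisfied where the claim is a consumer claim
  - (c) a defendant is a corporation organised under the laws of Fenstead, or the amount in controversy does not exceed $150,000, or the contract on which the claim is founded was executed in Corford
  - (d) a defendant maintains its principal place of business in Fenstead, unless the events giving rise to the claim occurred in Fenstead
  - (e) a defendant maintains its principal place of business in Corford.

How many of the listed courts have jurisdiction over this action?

The Varstead District Court:
  (a) The plaintiff resides in Fenstead, not Varstead. Not satisfied.
  (b) Halle Galloway resides in Varstead. Condition met.
  (c) The plaintiff resides in Fenstead, which is not Varstead — that alternative is enough. Condition met.
  (d) The amount in controversy is $4,300, within the USD 10,000 ceiling — that alternative is enough. The exception is not triggered, since the plaintiff resides in Fenstead, not Varstead. Met.
  → Not every requirement is met — no jurisdiction.
The Civil Court of Dunston:
  (a) The claim is a tort claim, not a consumer claim. Met.
  (b) The operative events occurred in Dunston. Met.
  (c) The amount in controversy is $4,300, within the USD 10,000 ceiling, so one alternative holds. Met.
  (d) Baptiste Logistics resides in Dunston, so one alternative holds. Satisfied.
  → The court has jurisdiction.
The Varstead High Bench:
  (a) Halle Galloway resides in Varstead, so one alternative holds. Satisfied.
  (b) The claim does not concern real property. But the amount in controversy is 4,300 dollars, which meets the $4,000 floor, and the 'unless' clause therefore excuses the requirement. Condition met.
  (c) Halle Galloway resides in Varstead. Satisfied.
  (d) The amount in controversy is $4,300, within the USD 4,500 ceiling. Satisfied.
  → Every requirement is satisfied — jurisdiction.
The Fenstead Court of Common Pleas:
  (a) The plaintiff resides in Fenstead, which satisfies one of the alternatives. Condition met.
  (b) Talia Odell resides in Fenstead, which satisfies one of the alternatives. The exception is not triggered, since the claim is a tort claim, not a consumer claim. Satisfied.
  (c) The amount in controversy is 4,300 dollars, within the USD 150,000 ceiling — that alternative is enough. Met.
  (d) The corporate defendant(s) have their principal place of business in Corford, Dunston, not Fenstead. And the operative events occurred in Dunston, not Fenstead, so the proviso does not save it. Fails.
  (e) Holtz Holdings has its principal place of business in Corford. Condition met.
  → No jurisdiction.
Courts with jurisdiction: the Civil Court of Dunston, the Varstead High Bench — 2 in total.

2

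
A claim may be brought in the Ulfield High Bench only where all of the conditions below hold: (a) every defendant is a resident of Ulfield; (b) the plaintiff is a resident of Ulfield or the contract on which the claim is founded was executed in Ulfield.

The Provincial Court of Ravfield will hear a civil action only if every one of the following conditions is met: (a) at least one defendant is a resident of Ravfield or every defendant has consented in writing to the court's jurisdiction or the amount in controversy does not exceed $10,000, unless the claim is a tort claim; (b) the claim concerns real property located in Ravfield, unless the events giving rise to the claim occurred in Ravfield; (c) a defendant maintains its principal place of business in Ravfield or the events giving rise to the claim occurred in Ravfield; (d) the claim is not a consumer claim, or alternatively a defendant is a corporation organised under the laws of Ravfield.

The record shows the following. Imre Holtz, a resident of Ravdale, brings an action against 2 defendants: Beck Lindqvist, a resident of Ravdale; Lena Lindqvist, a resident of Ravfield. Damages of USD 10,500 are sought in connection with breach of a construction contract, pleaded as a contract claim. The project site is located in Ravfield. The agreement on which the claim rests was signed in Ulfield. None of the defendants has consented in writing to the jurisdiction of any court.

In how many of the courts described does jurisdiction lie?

The Ulfield High Bench:
  (a) The defendants reside as follows — Beck Lindqvist in Ravdale, Lena Lindqvist in Ravfield — not all in Ulfield. Not satisfied.
  (b) The contract was executed in Ulfield, so one alternative holds. Satisfied.
  → At least one condition fails; no jurisdiction.
The Provincial Court of Ravfield:
  (a) Lena Lindqvist resides in Ravfield, so this disjunct is met. Satisfied.
  (b) The claim does not concern real property. But the operative events occurred in Ravfield, and the 'unless' clause therefore excuses the requirement. Met.
  (c) The operative events occurred in Ravfield — that alternative is enough. Condition met.
  (d) The claim is a contract claim, not a consumer claim, so one alternative holds. Met.
  → The court has jurisdiction.
Courts with jurisdiction: the Provincial Court of Ravfield — 1 in total.

1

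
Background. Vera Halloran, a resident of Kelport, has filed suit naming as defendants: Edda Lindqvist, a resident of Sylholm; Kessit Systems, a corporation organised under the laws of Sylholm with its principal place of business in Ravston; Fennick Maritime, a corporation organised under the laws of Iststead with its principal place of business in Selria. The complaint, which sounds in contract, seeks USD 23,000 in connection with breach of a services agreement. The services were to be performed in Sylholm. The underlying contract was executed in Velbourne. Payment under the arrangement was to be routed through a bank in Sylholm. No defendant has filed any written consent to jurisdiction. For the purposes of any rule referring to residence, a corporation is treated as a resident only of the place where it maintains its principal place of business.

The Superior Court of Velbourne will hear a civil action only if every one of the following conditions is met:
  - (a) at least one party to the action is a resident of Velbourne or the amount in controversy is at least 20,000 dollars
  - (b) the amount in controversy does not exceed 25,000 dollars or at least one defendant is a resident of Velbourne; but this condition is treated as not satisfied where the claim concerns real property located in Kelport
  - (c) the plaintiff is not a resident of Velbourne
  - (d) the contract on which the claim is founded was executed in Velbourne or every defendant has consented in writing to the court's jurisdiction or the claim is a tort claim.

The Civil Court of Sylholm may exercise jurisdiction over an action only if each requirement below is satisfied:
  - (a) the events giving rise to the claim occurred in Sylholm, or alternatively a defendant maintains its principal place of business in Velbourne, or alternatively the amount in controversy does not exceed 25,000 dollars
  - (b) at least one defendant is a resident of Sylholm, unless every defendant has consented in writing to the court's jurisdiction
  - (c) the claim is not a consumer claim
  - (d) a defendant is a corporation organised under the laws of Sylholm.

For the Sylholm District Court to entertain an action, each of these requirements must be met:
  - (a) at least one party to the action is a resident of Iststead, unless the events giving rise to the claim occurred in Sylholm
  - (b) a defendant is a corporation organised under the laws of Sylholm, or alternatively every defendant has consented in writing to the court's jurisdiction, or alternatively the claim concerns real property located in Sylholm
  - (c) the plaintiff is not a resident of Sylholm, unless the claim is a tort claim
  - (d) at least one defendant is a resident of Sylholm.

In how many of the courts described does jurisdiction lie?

3

The Superior Court of Velbourne:
  (a) The amount in controversy is 23,000 dollars, which meets the $20,000 floor, so this disjunct is met. Met.
  (b) The amount in controversy is 23,000 dollars, within the 25,000 dollars ceiling — that alternative is enough. And the carve-out is inapplicable — the claim does not concern real property. Met.
  (c) The plaintiff resides in Kelport, which is not Velbourne. Condition met.
  (d) The contract was executed in Velbourne, which satisfies one of the alternatives. Met.
  → Jurisdiction lies.
The Civil Court of Sylholm:
  (a) The operative events occurred in Sylholm, so this disjunct is met. Condition met.
  (b) Edda Lindqvist resides in Sylholm. Met.
  (c) The claim is a contract claim, not a consumer claim. Met.
  (d) Kessit Systems is organised under the laws of Sylholm. Condition met.
  → Jurisdiction lies.
The Sylholm District Court:
  (a) No party resides in Iststead. But the operative events occurred in Sylholm, and the 'unless' clause therefore excuses the requirement. Met.
  (b) Kessit Systems is organised under the laws of Sylholm, so one alternative holds. Condition met.
  (c) The plaintiff resides in Kelport, which is not Sylholm. Met.
  (d) Edda Lindqvist resides in Sylholm. Met.
  → All conditions met; jurisdiction exists.
Courts with jurisdiction: the Superior Court of Velbourne, the Civil Court of Sylholm, the Sylholm District Court — 3 in total.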